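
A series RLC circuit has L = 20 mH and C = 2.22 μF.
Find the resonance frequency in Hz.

Step 1 — Resonance condition Im(Z)=0 gives ω₀ = 1/√(LC).
Step 2 — ω₀ = 1/√(0.02·2.22e-06) = 4746 rad/s.
Step 3 — f₀ = ω₀/(2π) = 755.3 Hz.

f₀ = 755.3 Hz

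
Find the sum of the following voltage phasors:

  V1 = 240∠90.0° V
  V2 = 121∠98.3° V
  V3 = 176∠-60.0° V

Step 1 — Convert each phasor to rectangular form:
  V1 = 240·(cos(90.0°) + j·sin(90.0°)) = 0 + j240 V
  V2 = 121·(cos(98.3°) + j·sin(98.3°)) = -17.47 + j119.7 V
  V3 = 176·(cos(-60.0°) + j·sin(-60.0°)) = 88 - j152.4 V
Step 2 — Sum components: V_total = 70.53 + j207.3 V.
Step 3 — Convert to polar: |V_total| = 219 V, ∠V_total = 71.2°.

V_total = 219∠71.2° V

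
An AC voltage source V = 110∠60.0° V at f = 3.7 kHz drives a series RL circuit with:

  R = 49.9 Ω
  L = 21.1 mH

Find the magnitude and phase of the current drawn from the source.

Step 1 — Angular frequency: ω = 2π·f = 2π·3700 = 2.325e+04 rad/s.
Step 2 — Component impedances:
  R: Z = R = 49.9 Ω
  L: Z = jωL = j·2.325e+04·0.0211 = 0 + j490.5 Ω
Step 3 — Series combination: Z_total = R + L = 49.9 + j490.5 Ω = 493.1∠84.2° Ω.
Step 4 — Source phasor: V = 110∠60.0° V = 55 + j95.26 V.
Step 5 — Ohm's law: I = V / Z_total = (55 + j95.26) / (49.9 + j490.5) = 0.2035 - j0.09142 A.
Step 6 — Convert to polar: |I| = 0.2231 A, ∠I = -24.2°.

I = 0.2231∠-24.2° A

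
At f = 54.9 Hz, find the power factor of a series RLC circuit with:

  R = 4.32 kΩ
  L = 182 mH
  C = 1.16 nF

Step 1 — Angular frequency: ω = 2π·f = 2π·54.9 = 344.9 rad/s.
Step 2 — Component impedances:
  R: Z = R = 4320 Ω
  L: Z = jωL = j·344.9·0.182 = 0 + j62.78 Ω
  C: Z = 1/(jωC) = -j/(ω·C) = 0 - j2.499e+06 Ω
Step 3 — Series combination: Z_total = R + L + C = 4320 - j2.499e+06 Ω = 2.499e+06∠-89.9° Ω.
Step 4 — Power factor: PF = cos(φ) = Re(Z)/|Z| = 4320/2.499e+06 = 0.001729.
Step 5 — Type: Im(Z) = -2.499e+06 ⇒ leading (phase φ = -89.9°).

PF = 0.001729 (leading, φ = -89.9°)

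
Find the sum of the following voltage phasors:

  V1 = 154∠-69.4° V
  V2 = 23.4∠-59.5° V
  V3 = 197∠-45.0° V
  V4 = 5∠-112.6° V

Step 1 — Convert each phasor to rectangular form:
  V1 = 154·(cos(-69.4°) + j·sin(-69.4°)) = 54.18 - j144.2 V
  V2 = 23.4·(cos(-59.5°) + j·sin(-59.5°)) = 11.88 - j20.16 V
  V3 = 197·(cos(-45.0°) + j·sin(-45.0°)) = 139.3 - j139.3 V
  V4 = 5·(cos(-112.6°) + j·sin(-112.6°)) = -1.921 - j4.616 V
Step 2 — Sum components: V_total = 203.4 - j308.2 V.
Step 3 — Convert to polar: |V_total| = 369.3 V, ∠V_total = -56.6°.

V_total = 369.3∠-56.6° V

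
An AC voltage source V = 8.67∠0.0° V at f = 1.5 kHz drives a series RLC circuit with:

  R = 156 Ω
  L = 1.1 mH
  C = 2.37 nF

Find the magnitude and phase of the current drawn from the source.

Step 1 — Angular frequency: ω = 2π·f = 2π·1500 = 9425 rad/s.
Step 2 — Component impedances:
  R: Z = R = 156 Ω
  L: Z = jωL = j·9425·0.0011 = 0 + j10.37 Ω
  C: Z = 1/(jωC) = -j/(ω·C) = 0 - j4.477e+04 Ω
Step 3 — Series combination: Z_total = R + L + C = 156 - j4.476e+04 Ω = 4.476e+04∠-89.8° Ω.
Step 4 — Source phasor: V = 8.67∠0.0° V = 8.67 V.
Step 5 — Ohm's law: I = V / Z_total = (8.67) / (156 - j4.476e+04) = 6.751e-07 + j0.0001937 A.
Step 6 — Convert to polar: |I| = 0.0001937 A, ∠I = 89.8°.

I = 0.0001937∠89.8° A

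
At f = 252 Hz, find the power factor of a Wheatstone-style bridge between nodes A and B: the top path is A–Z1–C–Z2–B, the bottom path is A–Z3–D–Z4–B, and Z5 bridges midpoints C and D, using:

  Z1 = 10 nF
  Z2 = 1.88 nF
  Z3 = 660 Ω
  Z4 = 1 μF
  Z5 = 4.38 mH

Step 1 — Angular frequency: ω = 2π·f = 2π·252 = 1583 rad/s.
Step 2 — Component impedances:
  Z1: Z = 1/(jωC) = -j/(ω·C) = 0 - j6.316e+04 Ω
  Z2: Z = 1/(jωC) = -j/(ω·C) = 0 - j3.359e+05 Ω
  Z3: Z = R = 660 Ω
  Z4: Z = 1/(jωC) = -j/(ω·C) = 0 - j631.6 Ω
  Z5: Z = jωL = j·1583·0.00438 = 0 + j6.935 Ω
Step 3 — Bridge requires nodal analysis (the Z5 bridge couples midpoints C and D, so the two paths cannot be reduced to a simple series/parallel combination). Setting node B to ground and injecting 1 A at node A, the 3-node admittance system at A, C, D solves to V_A = Z_AB = 659.9 - j637.3 Ω = 917.4∠-44.0° Ω.
Step 4 — Power factor: PF = cos(φ) = Re(Z)/|Z| = 659.9/917.4 = 0.7193.
Step 5 — Type: Im(Z) = -637.3 ⇒ leading (phase φ = -44.0°).

PF = 0.7193 (leading, φ = -44.0°)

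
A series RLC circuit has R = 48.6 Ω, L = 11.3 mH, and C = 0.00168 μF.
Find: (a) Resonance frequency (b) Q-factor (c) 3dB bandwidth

Step 1 — Resonance: ω₀ = 1/√(LC) = 1/√(0.0113·1.68e-09) = 2.295e+05 rad/s.
Step 2 — f₀ = ω₀/(2π) = 3.653e+04 Hz.
Step 3 — Series Q: Q = ω₀L/R = 2.295e+05·0.0113/48.6 = 53.36.
Step 4 — Bandwidth: Δω = ω₀/Q = 4301 rad/s; BW = Δω/(2π) = 684.5 Hz.

(a) f₀ = 3.653e+04 Hz  (b) Q = 53.36  (c) BW = 684.5 Hz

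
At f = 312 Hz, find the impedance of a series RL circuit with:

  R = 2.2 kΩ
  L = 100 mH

Step 1 — Angular frequency: ω = 2π·f = 2π·312 = 1960 rad/s.
Step 2 — Component impedances:
  R: Z = R = 2200 Ω
  L: Z = jωL = j·1960·0.1 = 0 + j196 Ω
Step 3 — Series combination: Z_total = R + L = 2200 + j196 Ω = 2209∠5.1° Ω.

Z = 2200 + j196 Ω = 2209∠5.1° Ω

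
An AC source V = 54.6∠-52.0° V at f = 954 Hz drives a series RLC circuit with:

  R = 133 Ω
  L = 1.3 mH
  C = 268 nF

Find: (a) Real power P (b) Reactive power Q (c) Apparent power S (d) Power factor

Step 1 — Angular frequency: ω = 2π·f = 2π·954 = 5994 rad/s.
Step 2 — Component impedances:
  R: Z = R = 133 Ω
  L: Z = jωL = j·5994·0.0013 = 0 + j7.792 Ω
  C: Z = 1/(jωC) = -j/(ω·C) = 0 - j622.5 Ω
Step 3 — Series combination: Z_total = R + L + C = 133 - j614.7 Ω = 628.9∠-77.8° Ω.
Step 4 — Source phasor: V = 54.6∠-52.0° V = 33.62 - j43.03 V.
Step 5 — Current: I = V / Z = 0.07817 + j0.03777 A = 0.08681∠25.8° A.
Step 6 — Complex power: S = V·I* = 1.002 - j4.633 VA.
Step 7 — Real power: P = Re(S) = 1.002 W.
Step 8 — Reactive power: Q = Im(S) = -4.633 VAR.
Step 9 — Apparent power: |S| = 4.74 VA.
Step 10 — Power factor: PF = P/|S| = 0.2115 (leading).

(a) P = 1.002 W  (b) Q = -4.633 VAR  (c) S = 4.74 VA  (d) PF = 0.2115 (leading)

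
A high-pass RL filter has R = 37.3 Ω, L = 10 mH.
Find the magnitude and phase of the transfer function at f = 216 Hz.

Step 1 — Angular frequency: ω = 2π·216 = 1357 rad/s.
Step 2 — Transfer function: H(jω) = jωL/(R + jωL).
Step 3 — Numerator jωL = j·13.57; denominator R + jωL = 37.3 + j13.57.
Step 4 — H = 0.1169 + j0.3213.
Step 5 — Magnitude: |H| = 0.3419 (-9.3 dB); phase: φ = 70.0°.

|H| = 0.3419 (-9.3 dB), φ = 70.0°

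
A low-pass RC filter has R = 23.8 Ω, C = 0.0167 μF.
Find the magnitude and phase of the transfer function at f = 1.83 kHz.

Step 1 — Angular frequency: ω = 2π·1830 = 1.15e+04 rad/s.
Step 2 — Transfer function: H(jω) = 1/(1 + jωRC).
Step 3 — Denominator: 1 + jωRC = 1 + j·1.15e+04·23.8·1.67e-08 = 1 + j0.00457.
Step 4 — H = 1 - j0.00457.
Step 5 — Magnitude: |H| = 1 (-0.0 dB); phase: φ = -0.3°.

|H| = 1 (-0.0 dB), φ = -0.3°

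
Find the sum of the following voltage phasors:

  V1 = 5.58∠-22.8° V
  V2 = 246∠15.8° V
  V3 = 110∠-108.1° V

Step 1 — Convert each phasor to rectangular form:
  V1 = 5.58·(cos(-22.8°) + j·sin(-22.8°)) = 5.144 - j2.162 V
  V2 = 246·(cos(15.8°) + j·sin(15.8°)) = 236.7 + j66.98 V
  V3 = 110·(cos(-108.1°) + j·sin(-108.1°)) = -34.17 - j104.6 V
Step 2 — Sum components: V_total = 207.7 - j39.74 V.
Step 3 — Convert to polar: |V_total| = 211.4 V, ∠V_total = -10.8°.

V_total = 211.4∠-10.8° V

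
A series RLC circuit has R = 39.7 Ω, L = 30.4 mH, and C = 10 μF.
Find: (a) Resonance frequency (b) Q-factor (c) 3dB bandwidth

Step 1 — Resonance: ω₀ = 1/√(LC) = 1/√(0.0304·1e-05) = 1814 rad/s.
Step 2 — f₀ = ω₀/(2π) = 288.7 Hz.
Step 3 — Series Q: Q = ω₀L/R = 1814·0.0304/39.7 = 1.389.
Step 4 — Bandwidth: Δω = ω₀/Q = 1306 rad/s; BW = Δω/(2π) = 207.8 Hz.

(a) f₀ = 288.7 Hz  (b) Q = 1.389  (c) BW = 207.8 Hz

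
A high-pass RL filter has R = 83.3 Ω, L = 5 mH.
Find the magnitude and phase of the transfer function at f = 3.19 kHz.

Step 1 — Angular frequency: ω = 2π·3190 = 2.004e+04 rad/s.
Step 2 — Transfer function: H(jω) = jωL/(R + jωL).
Step 3 — Numerator jωL = j·100.2; denominator R + jωL = 83.3 + j100.2.
Step 4 — H = 0.5914 + j0.4916.
Step 5 — Magnitude: |H| = 0.769 (-2.3 dB); phase: φ = 39.7°.

|H| = 0.769 (-2.3 dB), φ = 39.7°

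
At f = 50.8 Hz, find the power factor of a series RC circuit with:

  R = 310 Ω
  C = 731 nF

Step 1 — Angular frequency: ω = 2π·f = 2π·50.8 = 319.2 rad/s.
Step 2 — Component impedances:
  R: Z = R = 310 Ω
  C: Z = 1/(jωC) = -j/(ω·C) = 0 - j4286 Ω
Step 3 — Series combination: Z_total = R + C = 310 - j4286 Ω = 4297∠-85.9° Ω.
Step 4 — Power factor: PF = cos(φ) = Re(Z)/|Z| = 310/4297 = 0.07214.
Step 5 — Type: Im(Z) = -4286 ⇒ leading (phase φ = -85.9°).

PF = 0.07214 (leading, φ = -85.9°)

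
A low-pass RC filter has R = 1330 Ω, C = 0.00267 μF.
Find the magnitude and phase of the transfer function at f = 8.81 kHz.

Step 1 — Angular frequency: ω = 2π·8810 = 5.535e+04 rad/s.
Step 2 — Transfer function: H(jω) = 1/(1 + jωRC).
Step 3 — Denominator: 1 + jωRC = 1 + j·5.535e+04·1330·2.67e-09 = 1 + j0.1966.
Step 4 — H = 0.9628 - j0.1893.
Step 5 — Magnitude: |H| = 0.9812 (-0.2 dB); phase: φ = -11.1°.

|H| = 0.9812 (-0.2 dB), φ = -11.1°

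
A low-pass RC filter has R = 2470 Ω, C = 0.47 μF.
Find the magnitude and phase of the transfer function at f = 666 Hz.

Step 1 — Angular frequency: ω = 2π·666 = 4185 rad/s.
Step 2 — Transfer function: H(jω) = 1/(1 + jωRC).
Step 3 — Denominator: 1 + jωRC = 1 + j·4185·2470·4.7e-07 = 1 + j4.858.
Step 4 — H = 0.04065 - j0.1975.
Step 5 — Magnitude: |H| = 0.2016 (-13.9 dB); phase: φ = -78.4°.

|H| = 0.2016 (-13.9 dB), φ = -78.4°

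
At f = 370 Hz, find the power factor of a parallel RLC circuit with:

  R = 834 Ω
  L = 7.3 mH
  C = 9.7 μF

Step 1 — Angular frequency: ω = 2π·f = 2π·370 = 2325 rad/s.
Step 2 — Component impedances:
  R: Z = R = 834 Ω
  L: Z = jωL = j·2325·0.0073 = 0 + j16.97 Ω
  C: Z = 1/(jωC) = -j/(ω·C) = 0 - j44.35 Ω
Step 3 — Parallel combination: 1/Z_total = 1/R + 1/L + 1/C; Z_total = 0.9053 + j27.46 Ω = 27.48∠88.1° Ω.
Step 4 — Power factor: PF = cos(φ) = Re(Z)/|Z| = 0.90527/27.477 = 0.03295.
Step 5 — Type: Im(Z) = 27.46 ⇒ lagging (phase φ = 88.1°).

PF = 0.03295 (lagging, φ = 88.1°)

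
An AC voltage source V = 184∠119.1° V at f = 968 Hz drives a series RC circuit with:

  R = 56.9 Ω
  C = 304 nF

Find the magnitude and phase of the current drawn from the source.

Step 1 — Angular frequency: ω = 2π·f = 2π·968 = 6082 rad/s.
Step 2 — Component impedances:
  R: Z = R = 56.9 Ω
  C: Z = 1/(jωC) = -j/(ω·C) = 0 - j540.8 Ω
Step 3 — Series combination: Z_total = R + C = 56.9 - j540.8 Ω = 543.8∠-84.0° Ω.
Step 4 — Source phasor: V = 184∠119.1° V = -89.49 + j160.8 V.
Step 5 — Ohm's law: I = V / Z_total = (-89.49 + j160.8) / (56.9 - j540.8) = -0.3112 - j0.1327 A.
Step 6 — Convert to polar: |I| = 0.3383 A, ∠I = -156.9°.

I = 0.3383∠-156.9° A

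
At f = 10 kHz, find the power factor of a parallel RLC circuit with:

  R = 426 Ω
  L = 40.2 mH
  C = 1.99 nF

Step 1 — Angular frequency: ω = 2π·f = 2π·1e+04 = 6.283e+04 rad/s.
Step 2 — Component impedances:
  R: Z = R = 426 Ω
  L: Z = jωL = j·6.283e+04·0.0402 = 0 + j2526 Ω
  C: Z = 1/(jωC) = -j/(ω·C) = 0 - j7998 Ω
Step 3 — Parallel combination: 1/Z_total = 1/R + 1/L + 1/C; Z_total = 420.4 + j48.51 Ω = 423.2∠6.6° Ω.
Step 4 — Power factor: PF = cos(φ) = Re(Z)/|Z| = 420.4/423.2 = 0.9934.
Step 5 — Type: Im(Z) = 48.51 ⇒ lagging (phase φ = 6.6°).

PF = 0.9934 (lagging, φ = 6.6°)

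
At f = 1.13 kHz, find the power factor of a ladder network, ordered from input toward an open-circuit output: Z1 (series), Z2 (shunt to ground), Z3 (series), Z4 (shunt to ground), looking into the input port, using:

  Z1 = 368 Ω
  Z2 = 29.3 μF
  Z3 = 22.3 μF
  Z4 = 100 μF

Step 1 — Angular frequency: ω = 2π·f = 2π·1130 = 7100 rad/s.
Step 2 — Component impedances:
  Z1: Z = R = 368 Ω
  Z2: Z = 1/(jωC) = -j/(ω·C) = 0 - j4.807 Ω
  Z3: Z = 1/(jωC) = -j/(ω·C) = 0 - j6.316 Ω
  Z4: Z = 1/(jωC) = -j/(ω·C) = 0 - j1.408 Ω
Step 3 — Ladder network (open output): work backward from the far end, alternating series and parallel combinations. Z_in = 368 - j2.963 Ω = 368∠-0.5° Ω.
Step 4 — Power factor: PF = cos(φ) = Re(Z)/|Z| = 368/368 = 1.
Step 5 — Type: Im(Z) = -2.963 ⇒ leading (phase φ = -0.5°).

PF = 1 (leading, φ = -0.5°)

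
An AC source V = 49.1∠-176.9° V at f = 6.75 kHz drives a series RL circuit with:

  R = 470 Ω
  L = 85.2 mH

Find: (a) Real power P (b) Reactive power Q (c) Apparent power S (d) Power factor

Step 1 — Angular frequency: ω = 2π·f = 2π·6750 = 4.241e+04 rad/s.
Step 2 — Component impedances:
  R: Z = R = 470 Ω
  L: Z = jωL = j·4.241e+04·0.0852 = 0 + j3613 Ω
Step 3 — Series combination: Z_total = R + L = 470 + j3613 Ω = 3644∠82.6° Ω.
Step 4 — Source phasor: V = 49.1∠-176.9° V = -49.03 - j2.655 V.
Step 5 — Current: I = V / Z = -0.002458 + j0.01325 A = 0.01347∠100.5° A.
Step 6 — Complex power: S = V·I* = 0.08534 + j0.6561 VA.
Step 7 — Real power: P = Re(S) = 0.08534 W.
Step 8 — Reactive power: Q = Im(S) = 0.6561 VAR.
Step 9 — Apparent power: |S| = 0.6616 VA.
Step 10 — Power factor: PF = P/|S| = 0.129 (lagging).

(a) P = 0.08534 W  (b) Q = 0.6561 VAR  (c) S = 0.6616 VA  (d) PF = 0.129 (lagging)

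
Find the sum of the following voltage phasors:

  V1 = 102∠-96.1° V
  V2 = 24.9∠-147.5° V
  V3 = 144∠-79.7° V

Step 1 — Convert each phasor to rectangular form:
  V1 = 102·(cos(-96.1°) + j·sin(-96.1°)) = -10.84 - j101.4 V
  V2 = 24.9·(cos(-147.5°) + j·sin(-147.5°)) = -21 - j13.38 V
  V3 = 144·(cos(-79.7°) + j·sin(-79.7°)) = 25.75 - j141.7 V
Step 2 — Sum components: V_total = -6.092 - j256.5 V.
Step 3 — Convert to polar: |V_total| = 256.6 V, ∠V_total = -91.4°.

V_total = 256.6∠-91.4° V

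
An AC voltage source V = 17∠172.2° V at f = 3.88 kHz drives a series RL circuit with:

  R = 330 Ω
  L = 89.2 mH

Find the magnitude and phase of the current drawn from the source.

Step 1 — Angular frequency: ω = 2π·f = 2π·3880 = 2.438e+04 rad/s.
Step 2 — Component impedances:
  R: Z = R = 330 Ω
  L: Z = jωL = j·2.438e+04·0.0892 = 0 + j2175 Ω
Step 3 — Series combination: Z_total = R + L = 330 + j2175 Ω = 2199∠81.4° Ω.
Step 4 — Source phasor: V = 17∠172.2° V = -16.84 + j2.307 V.
Step 5 — Ohm's law: I = V / Z_total = (-16.84 + j2.307) / (330 + j2175) = -0.0001118 + j0.007728 A.
Step 6 — Convert to polar: |I| = 0.007729 A, ∠I = 90.8°.

I = 0.007729∠90.8° A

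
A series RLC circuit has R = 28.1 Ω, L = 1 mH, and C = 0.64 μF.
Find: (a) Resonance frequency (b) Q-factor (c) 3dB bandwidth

Step 1 — Resonance: ω₀ = 1/√(LC) = 1/√(0.001·6.4e-07) = 3.953e+04 rad/s.
Step 2 — f₀ = ω₀/(2π) = 6291 Hz.
Step 3 — Series Q: Q = ω₀L/R = 3.953e+04·0.001/28.1 = 1.407.
Step 4 — Bandwidth: Δω = ω₀/Q = 2.81e+04 rad/s; BW = Δω/(2π) = 4472 Hz.

(a) f₀ = 6291 Hz  (b) Q = 1.407  (c) BW = 4472 Hz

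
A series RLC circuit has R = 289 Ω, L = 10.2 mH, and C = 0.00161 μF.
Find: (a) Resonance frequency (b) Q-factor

Step 1 — Resonance condition Im(Z)=0 gives ω₀ = 1/√(LC).
Step 2 — ω₀ = 1/√(0.0102·1.61e-09) = 2.468e+05 rad/s.
Step 3 — f₀ = ω₀/(2π) = 3.927e+04 Hz.
Step 4 — Series Q: Q = ω₀L/R = 2.468e+05·0.0102/289 = 8.709.

(a) f₀ = 3.927e+04 Hz  (b) Q = 8.709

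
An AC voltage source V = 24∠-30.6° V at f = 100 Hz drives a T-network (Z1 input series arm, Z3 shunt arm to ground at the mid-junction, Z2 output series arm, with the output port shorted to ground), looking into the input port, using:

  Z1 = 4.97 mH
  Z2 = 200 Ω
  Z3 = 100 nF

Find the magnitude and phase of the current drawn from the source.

Step 1 — Angular frequency: ω = 2π·f = 2π·100 = 628.3 rad/s.
Step 2 — Component impedances:
  Z1: Z = jωL = j·628.3·0.00497 = 0 + j3.123 Ω
  Z2: Z = R = 200 Ω
  Z3: Z = 1/(jωC) = -j/(ω·C) = 0 - j1.592e+04 Ω
Step 3 — With the output port shorted to ground, the output series arm Z2 runs from the junction to ground; the shunt arm Z3 also runs from the junction to ground. They appear in parallel: Z3 || Z2 = 200 - j2.513 Ω.
Step 4 — Series with input arm Z1: Z_in = Z1 + (Z3 || Z2) = 200 + j0.6099 Ω = 200∠0.2° Ω.
Step 5 — Source phasor: V = 24∠-30.6° V = 20.66 - j12.22 V.
Step 6 — Ohm's law: I = V / Z_total = (20.66 - j12.22) / (200 + j0.6099) = 0.1031 - j0.06141 A.
Step 7 — Convert to polar: |I| = 0.12 A, ∠I = -30.8°.

I = 0.12∠-30.8° A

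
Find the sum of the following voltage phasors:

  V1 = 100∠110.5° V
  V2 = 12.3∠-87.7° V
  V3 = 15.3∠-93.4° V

Step 1 — Convert each phasor to rectangular form:
  V1 = 100·(cos(110.5°) + j·sin(110.5°)) = -35.02 + j93.67 V
  V2 = 12.3·(cos(-87.7°) + j·sin(-87.7°)) = 0.4936 - j12.29 V
  V3 = 15.3·(cos(-93.4°) + j·sin(-93.4°)) = -0.9074 - j15.27 V
Step 2 — Sum components: V_total = -35.43 + j66.1 V.
Step 3 — Convert to polar: |V_total| = 75 V, ∠V_total = 118.2°.

V_total = 75∠118.2° V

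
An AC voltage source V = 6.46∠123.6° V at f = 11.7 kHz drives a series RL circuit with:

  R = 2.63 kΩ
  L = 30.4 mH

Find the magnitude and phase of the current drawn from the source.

Step 1 — Angular frequency: ω = 2π·f = 2π·1.17e+04 = 7.351e+04 rad/s.
Step 2 — Component impedances:
  R: Z = R = 2630 Ω
  L: Z = jωL = j·7.351e+04·0.0304 = 0 + j2235 Ω
Step 3 — Series combination: Z_total = R + L = 2630 + j2235 Ω = 3451∠40.4° Ω.
Step 4 — Source phasor: V = 6.46∠123.6° V = -3.575 + j5.381 V.
Step 5 — Ohm's law: I = V / Z_total = (-3.575 + j5.381) / (2630 + j2235) = 0.0002202 + j0.001859 A.
Step 6 — Convert to polar: |I| = 0.001872 A, ∠I = 83.2°.

I = 0.001872∠83.2° A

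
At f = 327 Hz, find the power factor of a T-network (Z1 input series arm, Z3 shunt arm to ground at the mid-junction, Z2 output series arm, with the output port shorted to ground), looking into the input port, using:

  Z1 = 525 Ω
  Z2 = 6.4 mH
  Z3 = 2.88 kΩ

Step 1 — Angular frequency: ω = 2π·f = 2π·327 = 2055 rad/s.
Step 2 — Component impedances:
  Z1: Z = R = 525 Ω
  Z2: Z = jωL = j·2055·0.0064 = 0 + j13.15 Ω
  Z3: Z = R = 2880 Ω
Step 3 — With the output port shorted to ground, the output series arm Z2 runs from the junction to ground; the shunt arm Z3 also runs from the junction to ground. They appear in parallel: Z3 || Z2 = 0.06004 + j13.15 Ω.
Step 4 — Series with input arm Z1: Z_in = Z1 + (Z3 || Z2) = 525.1 + j13.15 Ω = 525.2∠1.4° Ω.
Step 5 — Power factor: PF = cos(φ) = Re(Z)/|Z| = 525.06/525.22 = 0.9997.
Step 6 — Type: Im(Z) = 13.15 ⇒ lagging (phase φ = 1.4°).

PF = 0.9997 (lagging, φ = 1.4°)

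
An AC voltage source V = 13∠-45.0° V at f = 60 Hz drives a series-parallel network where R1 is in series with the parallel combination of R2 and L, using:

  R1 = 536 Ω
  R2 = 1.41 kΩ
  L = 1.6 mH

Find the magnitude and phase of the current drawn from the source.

Step 1 — Angular frequency: ω = 2π·f = 2π·60 = 377 rad/s.
Step 2 — Component impedances:
  R1: Z = R = 536 Ω
  R2: Z = R = 1410 Ω
  L: Z = jωL = j·377·0.0016 = 0 + j0.6032 Ω
Step 3 — Parallel branch: R2 || L = 1/(1/R2 + 1/L) = 0.000258 + j0.6032 Ω.
Step 4 — Series with R1: Z_total = R1 + (R2 || L) = 536 + j0.6032 Ω = 536∠0.1° Ω.
Step 5 — Source phasor: V = 13∠-45.0° V = 9.192 - j9.192 V.
Step 6 — Ohm's law: I = V / Z_total = (9.192 - j9.192) / (536 + j0.6032) = 0.01713 - j0.01717 A.
Step 7 — Convert to polar: |I| = 0.02425 A, ∠I = -45.1°.

I = 0.02425∠-45.1° A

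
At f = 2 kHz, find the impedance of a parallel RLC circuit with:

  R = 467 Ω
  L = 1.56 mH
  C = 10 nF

Step 1 — Angular frequency: ω = 2π·f = 2π·2000 = 1.257e+04 rad/s.
Step 2 — Component impedances:
  R: Z = R = 467 Ω
  L: Z = jωL = j·1.257e+04·0.00156 = 0 + j19.6 Ω
  C: Z = 1/(jωC) = -j/(ω·C) = 0 - j7958 Ω
Step 3 — Parallel combination: 1/Z_total = 1/R + 1/L + 1/C; Z_total = 0.8255 + j19.62 Ω = 19.63∠87.6° Ω.

Z = 0.8255 + j19.62 Ω = 19.63∠87.6° Ω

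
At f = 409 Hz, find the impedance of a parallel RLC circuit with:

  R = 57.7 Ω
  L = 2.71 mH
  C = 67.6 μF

Step 1 — Angular frequency: ω = 2π·f = 2π·409 = 2570 rad/s.
Step 2 — Component impedances:
  R: Z = R = 57.7 Ω
  L: Z = jωL = j·2570·0.00271 = 0 + j6.964 Ω
  C: Z = 1/(jωC) = -j/(ω·C) = 0 - j5.756 Ω
Step 3 — Parallel combination: 1/Z_total = 1/R + 1/L + 1/C; Z_total = 14.35 - j24.94 Ω = 28.77∠-60.1° Ω.

Z = 14.35 - j24.94 Ω = 28.77∠-60.1° Ω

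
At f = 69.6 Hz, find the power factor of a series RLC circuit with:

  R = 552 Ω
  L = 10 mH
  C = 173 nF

Step 1 — Angular frequency: ω = 2π·f = 2π·69.6 = 437.3 rad/s.
Step 2 — Component impedances:
  R: Z = R = 552 Ω
  L: Z = jωL = j·437.3·0.01 = 0 + j4.373 Ω
  C: Z = 1/(jωC) = -j/(ω·C) = 0 - j1.322e+04 Ω
Step 3 — Series combination: Z_total = R + L + C = 552 - j1.321e+04 Ω = 1.323e+04∠-87.6° Ω.
Step 4 — Power factor: PF = cos(φ) = Re(Z)/|Z| = 552/13225 = 0.04174.
Step 5 — Type: Im(Z) = -1.321e+04 ⇒ leading (phase φ = -87.6°).

PF = 0.04174 (leading, φ = -87.6°)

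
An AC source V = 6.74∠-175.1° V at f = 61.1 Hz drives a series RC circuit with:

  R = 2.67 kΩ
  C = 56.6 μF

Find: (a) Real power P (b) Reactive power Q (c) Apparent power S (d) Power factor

Step 1 — Angular frequency: ω = 2π·f = 2π·61.1 = 383.9 rad/s.
Step 2 — Component impedances:
  R: Z = R = 2670 Ω
  C: Z = 1/(jωC) = -j/(ω·C) = 0 - j46.02 Ω
Step 3 — Series combination: Z_total = R + C = 2670 - j46.02 Ω = 2670∠-1.0° Ω.
Step 4 — Source phasor: V = 6.74∠-175.1° V = -6.715 - j0.5757 V.
Step 5 — Current: I = V / Z = -0.002511 - j0.0002589 A = 0.002524∠-174.1° A.
Step 6 — Complex power: S = V·I* = 0.01701 - j0.0002932 VA.
Step 7 — Real power: P = Re(S) = 0.01701 W.
Step 8 — Reactive power: Q = Im(S) = -0.0002932 VAR.
Step 9 — Apparent power: |S| = 0.01701 VA.
Step 10 — Power factor: PF = P/|S| = 0.9999 (leading).

(a) P = 0.01701 W  (b) Q = -0.0002932 VAR  (c) S = 0.01701 VA  (d) PF = 0.9999 (leading)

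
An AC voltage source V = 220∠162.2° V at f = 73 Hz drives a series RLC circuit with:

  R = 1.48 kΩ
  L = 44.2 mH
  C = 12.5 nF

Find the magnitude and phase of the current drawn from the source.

Step 1 — Angular frequency: ω = 2π·f = 2π·73 = 458.7 rad/s.
Step 2 — Component impedances:
  R: Z = R = 1480 Ω
  L: Z = jωL = j·458.7·0.0442 = 0 + j20.27 Ω
  C: Z = 1/(jωC) = -j/(ω·C) = 0 - j1.744e+05 Ω
Step 3 — Series combination: Z_total = R + L + C = 1480 - j1.744e+05 Ω = 1.744e+05∠-89.5° Ω.
Step 4 — Source phasor: V = 220∠162.2° V = -209.5 + j67.25 V.
Step 5 — Ohm's law: I = V / Z_total = (-209.5 + j67.25) / (1480 - j1.744e+05) = -0.0003958 - j0.001198 A.
Step 6 — Convert to polar: |I| = 0.001261 A, ∠I = -108.3°.

I = 0.001261∠-108.3° A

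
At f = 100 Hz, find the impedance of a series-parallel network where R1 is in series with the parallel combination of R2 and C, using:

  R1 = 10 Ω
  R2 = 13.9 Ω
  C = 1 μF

Step 1 — Angular frequency: ω = 2π·f = 2π·100 = 628.3 rad/s.
Step 2 — Component impedances:
  R1: Z = R = 10 Ω
  R2: Z = R = 13.9 Ω
  C: Z = 1/(jωC) = -j/(ω·C) = 0 - j1592 Ω
Step 3 — Parallel branch: R2 || C = 1/(1/R2 + 1/C) = 13.9 - j0.1214 Ω.
Step 4 — Series with R1: Z_total = R1 + (R2 || C) = 23.9 - j0.1214 Ω = 23.9∠-0.3° Ω.

Z = 23.9 - j0.1214 Ω = 23.9∠-0.3° Ω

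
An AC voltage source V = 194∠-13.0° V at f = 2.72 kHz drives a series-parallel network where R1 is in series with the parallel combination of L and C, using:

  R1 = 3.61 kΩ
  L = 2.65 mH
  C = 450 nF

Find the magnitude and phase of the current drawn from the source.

Step 1 — Angular frequency: ω = 2π·f = 2π·2720 = 1.709e+04 rad/s.
Step 2 — Component impedances:
  R1: Z = R = 3610 Ω
  L: Z = jωL = j·1.709e+04·0.00265 = 0 + j45.29 Ω
  C: Z = 1/(jωC) = -j/(ω·C) = 0 - j130 Ω
Step 3 — Parallel branch: L || C = 1/(1/L + 1/C) = 0 + j69.49 Ω.
Step 4 — Series with R1: Z_total = R1 + (L || C) = 3610 + j69.49 Ω = 3611∠1.1° Ω.
Step 5 — Source phasor: V = 194∠-13.0° V = 189 - j43.64 V.
Step 6 — Ohm's law: I = V / Z_total = (189 - j43.64) / (3610 + j69.49) = 0.05211 - j0.01309 A.
Step 7 — Convert to polar: |I| = 0.05373 A, ∠I = -14.1°.

I = 0.05373∠-14.1° A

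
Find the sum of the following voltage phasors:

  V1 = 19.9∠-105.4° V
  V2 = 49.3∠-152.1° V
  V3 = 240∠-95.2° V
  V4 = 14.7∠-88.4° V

Step 1 — Convert each phasor to rectangular form:
  V1 = 19.9·(cos(-105.4°) + j·sin(-105.4°)) = -5.285 - j19.19 V
  V2 = 49.3·(cos(-152.1°) + j·sin(-152.1°)) = -43.57 - j23.07 V
  V3 = 240·(cos(-95.2°) + j·sin(-95.2°)) = -21.75 - j239 V
  V4 = 14.7·(cos(-88.4°) + j·sin(-88.4°)) = 0.4104 - j14.69 V
Step 2 — Sum components: V_total = -70.2 - j296 V.
Step 3 — Convert to polar: |V_total| = 304.2 V, ∠V_total = -103.3°.

V_total = 304.2∠-103.3° V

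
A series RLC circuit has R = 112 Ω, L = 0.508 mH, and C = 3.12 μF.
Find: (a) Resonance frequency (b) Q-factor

Step 1 — Resonance condition Im(Z)=0 gives ω₀ = 1/√(LC).
Step 2 — ω₀ = 1/√(0.000508·3.12e-06) = 2.512e+04 rad/s.
Step 3 — f₀ = ω₀/(2π) = 3998 Hz.
Step 4 — Series Q: Q = ω₀L/R = 2.512e+04·0.000508/112 = 0.1139.

(a) f₀ = 3998 Hz  (b) Q = 0.1139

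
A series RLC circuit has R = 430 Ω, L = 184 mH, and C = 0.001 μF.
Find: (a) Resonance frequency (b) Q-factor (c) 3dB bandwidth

Step 1 — Resonance: ω₀ = 1/√(LC) = 1/√(0.184·1e-09) = 7.372e+04 rad/s.
Step 2 — f₀ = ω₀/(2π) = 1.173e+04 Hz.
Step 3 — Series Q: Q = ω₀L/R = 7.372e+04·0.184/430 = 31.55.
Step 4 — Bandwidth: Δω = ω₀/Q = 2337 rad/s; BW = Δω/(2π) = 371.9 Hz.

(a) f₀ = 1.173e+04 Hz  (b) Q = 31.55  (c) BW = 371.9 Hz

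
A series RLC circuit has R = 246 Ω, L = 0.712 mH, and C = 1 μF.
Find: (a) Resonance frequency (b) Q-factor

Step 1 — Resonance condition Im(Z)=0 gives ω₀ = 1/√(LC).
Step 2 — ω₀ = 1/√(0.000712·1e-06) = 3.748e+04 rad/s.
Step 3 — f₀ = ω₀/(2π) = 5965 Hz.
Step 4 — Series Q: Q = ω₀L/R = 3.748e+04·0.000712/246 = 0.1085.

(a) f₀ = 5965 Hz  (b) Q = 0.1085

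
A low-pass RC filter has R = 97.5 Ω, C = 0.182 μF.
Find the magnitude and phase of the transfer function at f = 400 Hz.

Step 1 — Angular frequency: ω = 2π·400 = 2513 rad/s.
Step 2 — Transfer function: H(jω) = 1/(1 + jωRC).
Step 3 — Denominator: 1 + jωRC = 1 + j·2513·97.5·1.82e-07 = 1 + j0.0446.
Step 4 — H = 0.998 - j0.04451.
Step 5 — Magnitude: |H| = 0.999 (-0.0 dB); phase: φ = -2.6°.

|H| = 0.999 (-0.0 dB), φ = -2.6°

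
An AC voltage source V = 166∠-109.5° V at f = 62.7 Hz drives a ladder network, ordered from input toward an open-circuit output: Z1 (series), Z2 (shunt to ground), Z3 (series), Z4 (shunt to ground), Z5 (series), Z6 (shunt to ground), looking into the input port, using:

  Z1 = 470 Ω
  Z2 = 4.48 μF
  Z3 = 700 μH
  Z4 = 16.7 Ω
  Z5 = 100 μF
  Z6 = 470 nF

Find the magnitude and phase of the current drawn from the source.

Step 1 — Angular frequency: ω = 2π·f = 2π·62.7 = 394 rad/s.
Step 2 — Component impedances:
  Z1: Z = R = 470 Ω
  Z2: Z = 1/(jωC) = -j/(ω·C) = 0 - j566.6 Ω
  Z3: Z = jωL = j·394·0.0007 = 0 + j0.2758 Ω
  Z4: Z = R = 16.7 Ω
  Z5: Z = 1/(jωC) = -j/(ω·C) = 0 - j25.38 Ω
  Z6: Z = 1/(jωC) = -j/(ω·C) = 0 - j5401 Ω
Step 3 — Ladder network (open output): work backward from the far end, alternating series and parallel combinations. Z_in = 486.7 - j0.2679 Ω = 486.7∠-0.0° Ω.
Step 4 — Source phasor: V = 166∠-109.5° V = -55.41 - j156.5 V.
Step 5 — Ohm's law: I = V / Z_total = (-55.41 - j156.5) / (486.7 - j0.2679) = -0.1137 - j0.3216 A.
Step 6 — Convert to polar: |I| = 0.3411 A, ∠I = -109.5°.

I = 0.3411∠-109.5° A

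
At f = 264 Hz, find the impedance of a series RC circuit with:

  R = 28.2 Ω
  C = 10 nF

Step 1 — Angular frequency: ω = 2π·f = 2π·264 = 1659 rad/s.
Step 2 — Component impedances:
  R: Z = R = 28.2 Ω
  C: Z = 1/(jωC) = -j/(ω·C) = 0 - j6.029e+04 Ω
Step 3 — Series combination: Z_total = R + C = 28.2 - j6.029e+04 Ω = 6.029e+04∠-90.0° Ω.

Z = 28.2 - j6.029e+04 Ω = 6.029e+04∠-90.0° Ω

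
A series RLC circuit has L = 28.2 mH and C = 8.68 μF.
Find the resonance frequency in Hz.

Step 1 — Resonance condition Im(Z)=0 gives ω₀ = 1/√(LC).
Step 2 — ω₀ = 1/√(0.0282·8.68e-06) = 2021 rad/s.
Step 3 — f₀ = ω₀/(2π) = 321.7 Hz.

f₀ = 321.7 Hz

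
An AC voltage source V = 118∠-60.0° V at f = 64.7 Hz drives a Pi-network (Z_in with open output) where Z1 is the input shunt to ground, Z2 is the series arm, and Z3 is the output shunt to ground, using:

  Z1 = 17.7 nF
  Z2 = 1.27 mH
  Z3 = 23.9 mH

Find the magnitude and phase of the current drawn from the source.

Step 1 — Angular frequency: ω = 2π·f = 2π·64.7 = 406.5 rad/s.
Step 2 — Component impedances:
  Z1: Z = 1/(jωC) = -j/(ω·C) = 0 - j1.39e+05 Ω
  Z2: Z = jωL = j·406.5·0.00127 = 0 + j0.5163 Ω
  Z3: Z = jωL = j·406.5·0.0239 = 0 + j9.716 Ω
Step 3 — With open output, the series arm Z2 and the output shunt Z3 appear in series to ground: Z2 + Z3 = 0 + j10.23 Ω.
Step 4 — Parallel with input shunt Z1: Z_in = Z1 || (Z2 + Z3) = 0 + j10.23 Ω = 10.23∠90.0° Ω.
Step 5 — Source phasor: V = 118∠-60.0° V = 59 - j102.2 V.
Step 6 — Ohm's law: I = V / Z_total = (59 - j102.2) / (0 + j10.23) = -9.986 - j5.766 A.
Step 7 — Convert to polar: |I| = 11.53 A, ∠I = -150.0°.

I = 11.53∠-150.0° A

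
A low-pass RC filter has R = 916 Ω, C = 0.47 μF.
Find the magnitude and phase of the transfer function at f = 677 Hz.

Step 1 — Angular frequency: ω = 2π·677 = 4254 rad/s.
Step 2 — Transfer function: H(jω) = 1/(1 + jωRC).
Step 3 — Denominator: 1 + jωRC = 1 + j·4254·916·4.7e-07 = 1 + j1.831.
Step 4 — H = 0.2297 - j0.4206.
Step 5 — Magnitude: |H| = 0.4793 (-6.4 dB); phase: φ = -61.4°.

|H| = 0.4793 (-6.4 dB), φ = -61.4°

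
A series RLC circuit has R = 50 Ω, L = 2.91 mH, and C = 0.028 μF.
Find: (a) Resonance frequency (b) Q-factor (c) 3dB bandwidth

Step 1 — Resonance: ω₀ = 1/√(LC) = 1/√(0.00291·2.8e-08) = 1.108e+05 rad/s.
Step 2 — f₀ = ω₀/(2π) = 1.763e+04 Hz.
Step 3 — Series Q: Q = ω₀L/R = 1.108e+05·0.00291/50 = 6.448.
Step 4 — Bandwidth: Δω = ω₀/Q = 1.718e+04 rad/s; BW = Δω/(2π) = 2735 Hz.

(a) f₀ = 1.763e+04 Hz  (b) Q = 6.448  (c) BW = 2735 Hz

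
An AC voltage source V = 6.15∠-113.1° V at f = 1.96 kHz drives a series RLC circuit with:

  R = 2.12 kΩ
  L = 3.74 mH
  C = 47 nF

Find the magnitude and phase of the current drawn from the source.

Step 1 — Angular frequency: ω = 2π·f = 2π·1960 = 1.232e+04 rad/s.
Step 2 — Component impedances:
  R: Z = R = 2120 Ω
  L: Z = jωL = j·1.232e+04·0.00374 = 0 + j46.06 Ω
  C: Z = 1/(jωC) = -j/(ω·C) = 0 - j1728 Ω
Step 3 — Series combination: Z_total = R + L + C = 2120 - j1682 Ω = 2706∠-38.4° Ω.
Step 4 — Source phasor: V = 6.15∠-113.1° V = -2.413 - j5.657 V.
Step 5 — Ohm's law: I = V / Z_total = (-2.413 - j5.657) / (2120 - j1682) = 0.0006006 - j0.002192 A.
Step 6 — Convert to polar: |I| = 0.002273 A, ∠I = -74.7°.

I = 0.002273∠-74.7° A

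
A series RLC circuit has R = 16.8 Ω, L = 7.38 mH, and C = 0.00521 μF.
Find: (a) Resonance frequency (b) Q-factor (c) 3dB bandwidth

Step 1 — Resonance: ω₀ = 1/√(LC) = 1/√(0.00738·5.21e-09) = 1.613e+05 rad/s.
Step 2 — f₀ = ω₀/(2π) = 2.567e+04 Hz.
Step 3 — Series Q: Q = ω₀L/R = 1.613e+05·0.00738/16.8 = 70.84.
Step 4 — Bandwidth: Δω = ω₀/Q = 2276 rad/s; BW = Δω/(2π) = 362.3 Hz.

(a) f₀ = 2.567e+04 Hz  (b) Q = 70.84  (c) BW = 362.3 Hz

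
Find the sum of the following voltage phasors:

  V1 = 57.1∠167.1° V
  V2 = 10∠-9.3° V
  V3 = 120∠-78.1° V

Step 1 — Convert each phasor to rectangular form:
  V1 = 57.1·(cos(167.1°) + j·sin(167.1°)) = -55.66 + j12.75 V
  V2 = 10·(cos(-9.3°) + j·sin(-9.3°)) = 9.869 - j1.616 V
  V3 = 120·(cos(-78.1°) + j·sin(-78.1°)) = 24.74 - j117.4 V
Step 2 — Sum components: V_total = -21.05 - j106.3 V.
Step 3 — Convert to polar: |V_total| = 108.4 V, ∠V_total = -101.2°.

V_total = 108.4∠-101.2° V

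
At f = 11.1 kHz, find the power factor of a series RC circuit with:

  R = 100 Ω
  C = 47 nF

Step 1 — Angular frequency: ω = 2π·f = 2π·1.11e+04 = 6.974e+04 rad/s.
Step 2 — Component impedances:
  R: Z = R = 100 Ω
  C: Z = 1/(jωC) = -j/(ω·C) = 0 - j305.1 Ω
Step 3 — Series combination: Z_total = R + C = 100 - j305.1 Ω = 321∠-71.9° Ω.
Step 4 — Power factor: PF = cos(φ) = Re(Z)/|Z| = 100/321 = 0.3115.
Step 5 — Type: Im(Z) = -305.1 ⇒ leading (phase φ = -71.9°).

PF = 0.3115 (leading, φ = -71.9°)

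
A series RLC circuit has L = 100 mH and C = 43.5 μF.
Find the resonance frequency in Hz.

Step 1 — Resonance condition Im(Z)=0 gives ω₀ = 1/√(LC).
Step 2 — ω₀ = 1/√(0.1·4.35e-05) = 479.5 rad/s.
Step 3 — f₀ = ω₀/(2π) = 76.31 Hz.

f₀ = 76.31 Hz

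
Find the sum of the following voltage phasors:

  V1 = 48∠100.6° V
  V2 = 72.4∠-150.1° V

Step 1 — Convert each phasor to rectangular form:
  V1 = 48·(cos(100.6°) + j·sin(100.6°)) = -8.83 + j47.18 V
  V2 = 72.4·(cos(-150.1°) + j·sin(-150.1°)) = -62.76 - j36.09 V
Step 2 — Sum components: V_total = -71.59 + j11.09 V.
Step 3 — Convert to polar: |V_total| = 72.45 V, ∠V_total = 171.2°.

V_total = 72.45∠171.2° V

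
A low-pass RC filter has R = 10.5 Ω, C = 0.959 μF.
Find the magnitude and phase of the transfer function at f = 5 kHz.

Step 1 — Angular frequency: ω = 2π·5000 = 3.142e+04 rad/s.
Step 2 — Transfer function: H(jω) = 1/(1 + jωRC).
Step 3 — Denominator: 1 + jωRC = 1 + j·3.142e+04·10.5·9.59e-07 = 1 + j0.3163.
Step 4 — H = 0.909 - j0.2876.
Step 5 — Magnitude: |H| = 0.9534 (-0.4 dB); phase: φ = -17.6°.

|H| = 0.9534 (-0.4 dB), φ = -17.6°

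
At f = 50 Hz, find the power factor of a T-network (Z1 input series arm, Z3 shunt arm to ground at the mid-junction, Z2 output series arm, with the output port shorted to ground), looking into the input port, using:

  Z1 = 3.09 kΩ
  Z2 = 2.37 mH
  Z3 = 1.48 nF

Step 1 — Angular frequency: ω = 2π·f = 2π·50 = 314.2 rad/s.
Step 2 — Component impedances:
  Z1: Z = R = 3090 Ω
  Z2: Z = jωL = j·314.2·0.00237 = 0 + j0.7446 Ω
  Z3: Z = 1/(jωC) = -j/(ω·C) = 0 - j2.151e+06 Ω
Step 3 — With the output port shorted to ground, the output series arm Z2 runs from the junction to ground; the shunt arm Z3 also runs from the junction to ground. They appear in parallel: Z3 || Z2 = 0 + j0.7446 Ω.
Step 4 — Series with input arm Z1: Z_in = Z1 + (Z3 || Z2) = 3090 + j0.7446 Ω = 3090∠0.0° Ω.
Step 5 — Power factor: PF = cos(φ) = Re(Z)/|Z| = 3090/3090 = 1.
Step 6 — Type: Im(Z) = 0.7446 ⇒ lagging (phase φ = 0.0°).

PF = 1 (lagging, φ = 0.0°)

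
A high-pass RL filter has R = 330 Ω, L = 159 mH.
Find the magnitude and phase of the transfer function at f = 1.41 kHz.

Step 1 — Angular frequency: ω = 2π·1410 = 8859 rad/s.
Step 2 — Transfer function: H(jω) = jωL/(R + jωL).
Step 3 — Numerator jωL = j·1409; denominator R + jωL = 330 + j1409.
Step 4 — H = 0.948 + j0.2221.
Step 5 — Magnitude: |H| = 0.9736 (-0.2 dB); phase: φ = 13.2°.

|H| = 0.9736 (-0.2 dB), φ = 13.2°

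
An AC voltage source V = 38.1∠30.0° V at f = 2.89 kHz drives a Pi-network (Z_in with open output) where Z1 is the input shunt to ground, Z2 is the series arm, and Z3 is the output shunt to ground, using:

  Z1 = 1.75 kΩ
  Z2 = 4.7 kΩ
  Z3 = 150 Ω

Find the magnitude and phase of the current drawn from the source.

Step 1 — Angular frequency: ω = 2π·f = 2π·2890 = 1.816e+04 rad/s.
Step 2 — Component impedances:
  Z1: Z = R = 1750 Ω
  Z2: Z = R = 4700 Ω
  Z3: Z = R = 150 Ω
Step 3 — With open output, the series arm Z2 and the output shunt Z3 appear in series to ground: Z2 + Z3 = 4850 Ω.
Step 4 — Parallel with input shunt Z1: Z_in = Z1 || (Z2 + Z3) = 1286 Ω = 1286∠0.0° Ω.
Step 5 — Source phasor: V = 38.1∠30.0° V = 33 + j19.05 V.
Step 6 — Ohm's law: I = V / Z_total = (33 + j19.05) / (1286) = 0.02566 + j0.01481 A.
Step 7 — Convert to polar: |I| = 0.02963 A, ∠I = 30.0°.

I = 0.02963∠30.0° A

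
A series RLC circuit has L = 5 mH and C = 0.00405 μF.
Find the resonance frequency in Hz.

Step 1 — Resonance condition Im(Z)=0 gives ω₀ = 1/√(LC).
Step 2 — ω₀ = 1/√(0.005·4.05e-09) = 2.222e+05 rad/s.
Step 3 — f₀ = ω₀/(2π) = 3.537e+04 Hz.

f₀ = 3.537e+04 Hz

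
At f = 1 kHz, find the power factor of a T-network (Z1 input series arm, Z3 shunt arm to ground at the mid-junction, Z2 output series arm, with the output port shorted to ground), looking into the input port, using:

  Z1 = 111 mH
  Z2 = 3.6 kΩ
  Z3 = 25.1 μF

Step 1 — Angular frequency: ω = 2π·f = 2π·1000 = 6283 rad/s.
Step 2 — Component impedances:
  Z1: Z = jωL = j·6283·0.111 = 0 + j697.4 Ω
  Z2: Z = R = 3600 Ω
  Z3: Z = 1/(jωC) = -j/(ω·C) = 0 - j6.341 Ω
Step 3 — With the output port shorted to ground, the output series arm Z2 runs from the junction to ground; the shunt arm Z3 also runs from the junction to ground. They appear in parallel: Z3 || Z2 = 0.01117 - j6.341 Ω.
Step 4 — Series with input arm Z1: Z_in = Z1 + (Z3 || Z2) = 0.01117 + j691.1 Ω = 691.1∠90.0° Ω.
Step 5 — Power factor: PF = cos(φ) = Re(Z)/|Z| = 0.01117/691.1 = 1.616e-05.
Step 6 — Type: Im(Z) = 691.1 ⇒ lagging (phase φ = 90.0°).

PF = 1.616e-05 (lagging, φ = 90.0°)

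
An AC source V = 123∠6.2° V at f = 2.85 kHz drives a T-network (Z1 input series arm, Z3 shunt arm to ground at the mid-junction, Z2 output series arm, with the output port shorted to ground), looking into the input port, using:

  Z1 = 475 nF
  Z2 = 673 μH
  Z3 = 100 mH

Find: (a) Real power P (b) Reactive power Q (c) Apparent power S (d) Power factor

Step 1 — Angular frequency: ω = 2π·f = 2π·2850 = 1.791e+04 rad/s.
Step 2 — Component impedances:
  Z1: Z = 1/(jωC) = -j/(ω·C) = 0 - j117.6 Ω
  Z2: Z = jωL = j·1.791e+04·0.000673 = 0 + j12.05 Ω
  Z3: Z = jωL = j·1.791e+04·0.1 = 0 + j1791 Ω
Step 3 — With the output port shorted to ground, the output series arm Z2 runs from the junction to ground; the shunt arm Z3 also runs from the junction to ground. They appear in parallel: Z3 || Z2 = 0 + j11.97 Ω.
Step 4 — Series with input arm Z1: Z_in = Z1 + (Z3 || Z2) = 0 - j105.6 Ω = 105.6∠-90.0° Ω.
Step 5 — Source phasor: V = 123∠6.2° V = 122.3 + j13.28 V.
Step 6 — Current: I = V / Z = -0.1258 + j1.158 A = 1.165∠96.2° A.
Step 7 — Complex power: S = V·I* = 0 - j143.3 VA.
Step 8 — Real power: P = Re(S) = 0 W.
Step 9 — Reactive power: Q = Im(S) = -143.3 VAR.
Step 10 — Apparent power: |S| = 143.3 VA.
Step 11 — Power factor: PF = P/|S| = 0 (leading).

(a) P = 0 W  (b) Q = -143.3 VAR  (c) S = 143.3 VA  (d) PF = 0 (leading)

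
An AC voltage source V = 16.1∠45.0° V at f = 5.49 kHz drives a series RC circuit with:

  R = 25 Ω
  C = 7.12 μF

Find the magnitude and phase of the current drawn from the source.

Step 1 — Angular frequency: ω = 2π·f = 2π·5490 = 3.449e+04 rad/s.
Step 2 — Component impedances:
  R: Z = R = 25 Ω
  C: Z = 1/(jωC) = -j/(ω·C) = 0 - j4.072 Ω
Step 3 — Series combination: Z_total = R + C = 25 - j4.072 Ω = 25.33∠-9.3° Ω.
Step 4 — Source phasor: V = 16.1∠45.0° V = 11.38 + j11.38 V.
Step 5 — Ohm's law: I = V / Z_total = (11.38 + j11.38) / (25 - j4.072) = 0.3714 + j0.5159 A.
Step 6 — Convert to polar: |I| = 0.6356 A, ∠I = 54.3°.

I = 0.6356∠54.3° A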